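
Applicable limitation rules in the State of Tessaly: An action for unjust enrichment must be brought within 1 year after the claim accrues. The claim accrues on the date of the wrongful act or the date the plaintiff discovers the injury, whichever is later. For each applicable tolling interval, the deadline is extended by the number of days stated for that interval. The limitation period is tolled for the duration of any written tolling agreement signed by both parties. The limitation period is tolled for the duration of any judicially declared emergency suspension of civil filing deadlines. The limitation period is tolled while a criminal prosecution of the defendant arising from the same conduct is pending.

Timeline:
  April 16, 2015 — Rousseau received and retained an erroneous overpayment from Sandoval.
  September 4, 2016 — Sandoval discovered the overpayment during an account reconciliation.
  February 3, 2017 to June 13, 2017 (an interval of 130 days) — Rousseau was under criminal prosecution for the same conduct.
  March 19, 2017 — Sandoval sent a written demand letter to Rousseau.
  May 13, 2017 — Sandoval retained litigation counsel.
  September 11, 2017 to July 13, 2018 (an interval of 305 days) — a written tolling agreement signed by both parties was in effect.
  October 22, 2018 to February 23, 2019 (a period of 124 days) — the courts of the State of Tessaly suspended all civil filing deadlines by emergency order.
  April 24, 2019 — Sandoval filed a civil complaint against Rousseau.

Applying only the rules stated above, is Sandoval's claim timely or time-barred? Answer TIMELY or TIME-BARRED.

The claim accrued on September 4, 2016 — the later of the April 16, 2015 act and the September 4, 2016 discovery.
Adding the 1 year base period to September 4, 2016 gives a deadline of September 4, 2017, before any tolling.
Because the pending criminal prosecution ran from February 3, 2017 to June 13, 2017, the deadline is extended by 130 days to January 12, 2018.
The period was tolled for 305 days by the written tolling agreement (September 11, 2017 to July 13, 2018), pushing the deadline to November 13, 2018.
The period was tolled for 124 days by the emergency suspension of filing deadlines (October 22, 2018 to February 23, 2019), pushing the deadline to March 17, 2019.
Nothing else in the chronology tolls or restarts the period.
Sandoval filed on April 24, 2019, after the March 17, 2019 deadline, so the action is time-barred.

TIME-BARRED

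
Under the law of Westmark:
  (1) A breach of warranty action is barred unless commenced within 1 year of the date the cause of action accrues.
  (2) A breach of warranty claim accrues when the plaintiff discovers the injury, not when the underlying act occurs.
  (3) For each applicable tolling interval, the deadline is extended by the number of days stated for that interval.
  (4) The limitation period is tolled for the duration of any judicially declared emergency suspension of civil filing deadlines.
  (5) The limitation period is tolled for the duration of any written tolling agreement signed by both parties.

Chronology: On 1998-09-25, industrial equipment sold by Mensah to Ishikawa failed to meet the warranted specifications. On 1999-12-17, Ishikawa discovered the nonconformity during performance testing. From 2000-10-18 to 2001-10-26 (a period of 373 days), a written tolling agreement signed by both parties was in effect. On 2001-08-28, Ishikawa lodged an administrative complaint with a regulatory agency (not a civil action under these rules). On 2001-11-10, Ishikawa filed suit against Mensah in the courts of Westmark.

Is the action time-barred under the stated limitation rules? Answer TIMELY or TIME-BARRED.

TIMELY

The claim did not accrue until Ishikawa discovered the injury on 1999-12-17; the 1998-09-25 act date does not start the clock under the stated rule.
1 year from 1999-12-17 is 2000-12-17.
Because the written tolling agreement ran from 2000-10-18 to 2001-10-26, the deadline is extended by 373 days to 2001-12-25.
Nothing else in the chronology tolls or restarts the period.
The 2001-11-10 filing precedes the 2001-12-25 deadline; the claim is timely.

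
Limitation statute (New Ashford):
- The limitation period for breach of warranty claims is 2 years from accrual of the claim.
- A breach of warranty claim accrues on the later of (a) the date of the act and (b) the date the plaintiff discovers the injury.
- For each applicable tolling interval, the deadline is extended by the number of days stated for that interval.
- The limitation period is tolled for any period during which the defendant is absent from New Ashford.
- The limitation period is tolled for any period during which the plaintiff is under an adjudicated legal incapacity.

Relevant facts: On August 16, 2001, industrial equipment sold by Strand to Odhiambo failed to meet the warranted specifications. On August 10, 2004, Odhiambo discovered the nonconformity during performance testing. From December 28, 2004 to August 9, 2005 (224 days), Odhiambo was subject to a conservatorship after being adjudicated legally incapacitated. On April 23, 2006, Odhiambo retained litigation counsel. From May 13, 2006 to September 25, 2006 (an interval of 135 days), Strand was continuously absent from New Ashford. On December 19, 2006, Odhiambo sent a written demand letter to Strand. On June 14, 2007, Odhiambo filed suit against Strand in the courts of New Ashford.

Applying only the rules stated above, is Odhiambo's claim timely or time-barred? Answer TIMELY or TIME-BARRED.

Because discovery on August 10, 2004 post-dates the August 16, 2001 act, accrual under the later-of rule falls on August 10, 2004.
Adding the 2 years base period to August 10, 2004 gives a deadline of August 10, 2006, before any tolling.
The period was tolled for 224 days by the plaintiff's legal incapacity (December 28, 2004 to August 9, 2005), pushing the deadline to March 22, 2007.
Because the defendant's absence from the jurisdiction ran from May 13, 2006 to September 25, 2006, the deadline is extended by 135 days to August 4, 2007.
The other events in the timeline have no effect on the limitation period under the stated rules.
Filing on June 14, 2007 beat the August 4, 2007 deadline — the action is timely.

TIMELY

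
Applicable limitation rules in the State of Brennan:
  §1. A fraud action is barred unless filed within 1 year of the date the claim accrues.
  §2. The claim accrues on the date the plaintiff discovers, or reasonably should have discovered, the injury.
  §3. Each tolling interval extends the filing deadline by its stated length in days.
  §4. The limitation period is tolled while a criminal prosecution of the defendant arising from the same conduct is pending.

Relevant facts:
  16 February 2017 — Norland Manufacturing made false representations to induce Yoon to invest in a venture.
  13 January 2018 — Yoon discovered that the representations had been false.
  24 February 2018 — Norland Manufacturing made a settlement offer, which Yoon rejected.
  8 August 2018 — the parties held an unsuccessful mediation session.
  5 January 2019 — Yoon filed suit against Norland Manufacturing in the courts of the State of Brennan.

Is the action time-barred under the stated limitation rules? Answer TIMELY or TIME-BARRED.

Accrual is tied to discovery, so the period began on 13 January 2018 rather than on 16 February 2017 when the act occurred.
Adding the 1 year base period to 13 January 2018 gives a deadline of 13 January 2019, before any tolling.
None of the other events listed affects the running of the period under the stated rules.
Yoon filed on 5 January 2019, before the 13 January 2019 deadline, so the action is timely.

TIMELY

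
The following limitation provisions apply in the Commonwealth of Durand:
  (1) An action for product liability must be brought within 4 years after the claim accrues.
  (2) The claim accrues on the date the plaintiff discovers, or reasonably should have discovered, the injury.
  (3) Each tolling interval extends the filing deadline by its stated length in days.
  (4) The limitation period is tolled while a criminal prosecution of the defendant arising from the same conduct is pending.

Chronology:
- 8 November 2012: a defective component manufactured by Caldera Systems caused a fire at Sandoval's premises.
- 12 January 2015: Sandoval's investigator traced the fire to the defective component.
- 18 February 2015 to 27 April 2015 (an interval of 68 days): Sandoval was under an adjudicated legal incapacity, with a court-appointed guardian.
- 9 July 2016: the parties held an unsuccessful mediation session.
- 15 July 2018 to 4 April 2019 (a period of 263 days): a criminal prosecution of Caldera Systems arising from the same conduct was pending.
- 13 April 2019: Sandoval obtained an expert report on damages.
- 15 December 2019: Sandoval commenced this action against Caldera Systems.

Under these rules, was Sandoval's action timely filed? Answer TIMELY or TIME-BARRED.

Under the discovery rule, the claim accrued on 12 January 2015, when Sandoval discovered the injury — not on the 8 November 2012 date of the underlying act.
Adding the 4 years base period to 12 January 2015 gives a deadline of 12 January 2019, before any tolling.
The period was tolled for 263 days by the pending criminal prosecution (15 July 2018 to 4 April 2019), pushing the deadline to 2 October 2019.
The plaintiff's legal incapacity from 18 February 2015 to 27 April 2015 does not toll the period, because no stated rule makes the plaintiff's incapacity a tolling event.
Nothing else in the chronology tolls or restarts the period.
Sandoval filed on 15 December 2019, after the 2 October 2019 deadline, so the action is time-barred.

TIME-BARRED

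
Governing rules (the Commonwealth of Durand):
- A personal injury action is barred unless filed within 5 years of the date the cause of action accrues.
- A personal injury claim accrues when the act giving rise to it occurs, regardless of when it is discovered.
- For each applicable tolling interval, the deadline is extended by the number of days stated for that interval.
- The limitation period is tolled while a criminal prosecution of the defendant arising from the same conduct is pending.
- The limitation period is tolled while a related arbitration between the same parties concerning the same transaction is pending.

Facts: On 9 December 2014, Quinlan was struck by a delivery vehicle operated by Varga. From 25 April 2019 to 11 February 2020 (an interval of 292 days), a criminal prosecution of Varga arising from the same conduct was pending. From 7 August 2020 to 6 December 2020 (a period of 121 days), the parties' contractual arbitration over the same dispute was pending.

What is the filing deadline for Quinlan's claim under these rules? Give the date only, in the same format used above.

The cause of action accrued on 9 December 2014, the date of the act.
The untolled deadline — 5 years after 9 December 2014 — is 9 December 2019.
The pending criminal prosecution from 25 April 2019 to 11 February 2020 tolled the period for 292 days, extending the deadline to 26 September 2020.
The pending related arbitration from 7 August 2020 to 6 December 2020 tolled the period for 121 days, extending the deadline to 25 January 2021.

25 January 2021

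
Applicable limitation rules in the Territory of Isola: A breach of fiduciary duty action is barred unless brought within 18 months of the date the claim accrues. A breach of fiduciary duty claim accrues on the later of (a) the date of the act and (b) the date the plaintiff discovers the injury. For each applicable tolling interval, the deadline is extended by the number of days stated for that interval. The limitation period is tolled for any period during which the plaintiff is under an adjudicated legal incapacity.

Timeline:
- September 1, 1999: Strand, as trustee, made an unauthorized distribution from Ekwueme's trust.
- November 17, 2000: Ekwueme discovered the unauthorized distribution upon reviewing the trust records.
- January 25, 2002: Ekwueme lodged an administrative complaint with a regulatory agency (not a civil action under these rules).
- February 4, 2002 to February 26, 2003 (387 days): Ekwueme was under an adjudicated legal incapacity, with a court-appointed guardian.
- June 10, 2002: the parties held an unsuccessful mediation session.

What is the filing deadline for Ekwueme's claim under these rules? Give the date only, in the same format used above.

The claim accrued on November 17, 2000 — the later of the September 1, 1999 act and the November 17, 2000 discovery.
18 months from November 17, 2000 is May 17, 2002.
The plaintiff's legal incapacity from February 4, 2002 to February 26, 2003 tolled the period for 387 days, extending the deadline to June 8, 2003.
The other events in the timeline have no effect on the limitation period under the stated rules.

June 8, 2003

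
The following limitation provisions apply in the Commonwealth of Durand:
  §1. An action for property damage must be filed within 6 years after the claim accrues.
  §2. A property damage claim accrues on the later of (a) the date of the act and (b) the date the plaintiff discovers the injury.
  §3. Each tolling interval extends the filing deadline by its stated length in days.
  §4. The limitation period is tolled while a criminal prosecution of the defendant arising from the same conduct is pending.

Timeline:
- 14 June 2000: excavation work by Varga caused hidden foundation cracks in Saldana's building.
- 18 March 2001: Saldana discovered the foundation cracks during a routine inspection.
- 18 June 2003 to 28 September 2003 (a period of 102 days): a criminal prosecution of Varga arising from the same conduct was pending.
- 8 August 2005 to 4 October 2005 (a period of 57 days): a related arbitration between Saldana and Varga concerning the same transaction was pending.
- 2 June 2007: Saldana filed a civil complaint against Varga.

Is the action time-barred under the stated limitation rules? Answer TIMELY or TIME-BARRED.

Because discovery on 18 March 2001 post-dates the 14 June 2000 act, accrual under the later-of rule falls on 18 March 2001.
6 years from 18 March 2001 is 18 March 2007.
The period was tolled for 102 days by the pending criminal prosecution (18 June 2003 to 28 September 2003), pushing the deadline to 28 June 2007.
Although a pending arbitration ran from 8 August 2005 to 4 October 2005, the stated rules do not make that a tolling event, so it is disregarded.
The 2 June 2007 filing precedes the 28 June 2007 deadline; the claim is timely.

TIMELY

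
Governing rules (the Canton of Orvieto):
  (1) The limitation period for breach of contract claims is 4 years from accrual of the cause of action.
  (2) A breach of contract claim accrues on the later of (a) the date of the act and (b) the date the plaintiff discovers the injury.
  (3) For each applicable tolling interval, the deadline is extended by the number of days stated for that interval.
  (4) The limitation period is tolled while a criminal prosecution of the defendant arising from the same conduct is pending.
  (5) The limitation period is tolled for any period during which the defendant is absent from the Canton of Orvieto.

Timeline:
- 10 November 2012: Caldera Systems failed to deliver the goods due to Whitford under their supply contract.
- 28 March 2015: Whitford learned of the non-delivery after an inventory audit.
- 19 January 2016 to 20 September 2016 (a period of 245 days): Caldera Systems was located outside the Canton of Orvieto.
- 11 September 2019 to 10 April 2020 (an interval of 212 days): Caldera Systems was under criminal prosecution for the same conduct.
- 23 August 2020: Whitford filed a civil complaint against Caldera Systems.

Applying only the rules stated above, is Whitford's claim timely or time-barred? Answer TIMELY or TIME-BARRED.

Taking the later of the act (10 November 2012) and discovery (28 March 2015), the claim accrued on 28 March 2015.
Adding the 4 years base period to 28 March 2015 gives a deadline of 28 March 2019, before any tolling.
The period was tolled for 245 days by the defendant's absence from the jurisdiction (19 January 2016 to 20 September 2016), pushing the deadline to 28 November 2019.
The pending criminal prosecution from 11 September 2019 to 10 April 2020 tolled the period for 212 days, extending the deadline to 27 June 2020.
The 23 August 2020 filing falls after the 27 June 2020 deadline; the claim is time-barred.

TIME-BARRED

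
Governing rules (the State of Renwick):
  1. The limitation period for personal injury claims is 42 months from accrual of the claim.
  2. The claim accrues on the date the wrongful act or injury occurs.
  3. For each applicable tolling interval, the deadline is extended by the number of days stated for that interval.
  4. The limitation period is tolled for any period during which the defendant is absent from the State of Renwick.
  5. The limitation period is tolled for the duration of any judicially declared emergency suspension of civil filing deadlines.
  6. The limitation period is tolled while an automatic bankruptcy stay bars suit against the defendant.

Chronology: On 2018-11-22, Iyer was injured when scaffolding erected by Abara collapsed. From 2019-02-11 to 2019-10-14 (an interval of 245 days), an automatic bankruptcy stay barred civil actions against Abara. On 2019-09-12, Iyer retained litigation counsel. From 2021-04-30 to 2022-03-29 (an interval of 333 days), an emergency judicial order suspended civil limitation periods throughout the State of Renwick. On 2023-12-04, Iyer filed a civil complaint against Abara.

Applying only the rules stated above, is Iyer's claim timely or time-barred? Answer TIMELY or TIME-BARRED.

The claim accrued on 2018-11-22, the date of the act.
The untolled deadline — 42 months after 2018-11-22 — is 2022-05-22.
Because the automatic bankruptcy stay ran from 2019-02-11 to 2019-10-14, the deadline is extended by 245 days to 2023-01-22.
The emergency suspension of filing deadlines from 2021-04-30 to 2022-03-29 tolled the period for 333 days, extending the deadline to 2023-12-21.
None of the other events listed affects the running of the period under the stated rules.
The 2023-12-04 filing precedes the 2023-12-21 deadline; the claim is timely.

TIMELY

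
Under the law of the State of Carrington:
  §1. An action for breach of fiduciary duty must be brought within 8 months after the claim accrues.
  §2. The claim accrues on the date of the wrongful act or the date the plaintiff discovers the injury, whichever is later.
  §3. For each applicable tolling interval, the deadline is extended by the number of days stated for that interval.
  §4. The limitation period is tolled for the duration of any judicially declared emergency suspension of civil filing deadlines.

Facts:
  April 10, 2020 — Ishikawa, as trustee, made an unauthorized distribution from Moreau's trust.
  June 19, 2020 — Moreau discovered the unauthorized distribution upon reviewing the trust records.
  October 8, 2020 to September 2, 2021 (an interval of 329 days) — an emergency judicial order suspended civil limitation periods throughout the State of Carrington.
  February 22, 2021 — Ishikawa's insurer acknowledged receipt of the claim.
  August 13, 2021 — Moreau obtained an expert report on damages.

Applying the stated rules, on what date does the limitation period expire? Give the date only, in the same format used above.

Taking the later of the act (April 10, 2020) and discovery (June 19, 2020), the claim accrued on June 19, 2020.
The untolled deadline — 8 months after June 19, 2020 — is February 19, 2021.
The period was tolled for 329 days by the emergency suspension of filing deadlines (October 8, 2020 to September 2, 2021), pushing the deadline to January 14, 2022.
Nothing else in the chronology tolls or restarts the period.

January 14, 2022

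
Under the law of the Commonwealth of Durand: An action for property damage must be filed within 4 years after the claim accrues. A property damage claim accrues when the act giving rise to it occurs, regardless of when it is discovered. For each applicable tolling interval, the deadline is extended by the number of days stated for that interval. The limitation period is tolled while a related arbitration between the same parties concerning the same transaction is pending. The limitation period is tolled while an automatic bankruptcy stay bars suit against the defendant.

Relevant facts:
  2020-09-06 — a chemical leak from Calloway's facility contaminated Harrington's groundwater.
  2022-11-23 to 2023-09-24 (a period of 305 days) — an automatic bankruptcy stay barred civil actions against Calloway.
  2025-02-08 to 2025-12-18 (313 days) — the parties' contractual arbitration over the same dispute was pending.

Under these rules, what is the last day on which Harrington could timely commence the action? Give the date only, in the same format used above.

The claim accrued on 2020-09-06, the date of the act.
4 years from 2020-09-06 is 2024-09-06.
Because the automatic bankruptcy stay ran from 2022-11-23 to 2023-09-24, the deadline is extended by 305 days to 2025-07-08.
The pending related arbitration from 2025-02-08 to 2025-12-18 tolled the period for 313 days, extending the deadline to 2026-05-17.

2026-05-17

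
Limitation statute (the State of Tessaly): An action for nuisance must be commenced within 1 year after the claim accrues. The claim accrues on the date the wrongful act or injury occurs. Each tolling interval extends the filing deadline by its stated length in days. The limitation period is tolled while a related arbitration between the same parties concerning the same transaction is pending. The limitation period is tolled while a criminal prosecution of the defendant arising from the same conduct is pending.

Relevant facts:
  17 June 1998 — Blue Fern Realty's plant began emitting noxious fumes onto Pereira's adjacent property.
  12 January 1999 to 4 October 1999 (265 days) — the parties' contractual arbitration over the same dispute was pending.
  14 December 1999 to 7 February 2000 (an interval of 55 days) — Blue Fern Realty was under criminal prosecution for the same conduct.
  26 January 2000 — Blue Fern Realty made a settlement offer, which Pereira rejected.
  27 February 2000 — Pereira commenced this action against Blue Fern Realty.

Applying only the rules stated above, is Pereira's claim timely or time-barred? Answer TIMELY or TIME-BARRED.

TIMELY

The limitation period began to run on 17 June 1998.
The untolled deadline — 1 year after 17 June 1998 — is 17 June 1999.
Because the pending related arbitration ran from 12 January 1999 to 4 October 1999, the deadline is extended by 265 days to 8 March 2000.
The pending criminal prosecution from 14 December 1999 to 7 February 2000 tolled the period for 55 days, extending the deadline to 2 May 2000.
Nothing else in the chronology tolls or restarts the period.
Pereira filed on 27 February 2000, before the 2 May 2000 deadline, so the action is timely.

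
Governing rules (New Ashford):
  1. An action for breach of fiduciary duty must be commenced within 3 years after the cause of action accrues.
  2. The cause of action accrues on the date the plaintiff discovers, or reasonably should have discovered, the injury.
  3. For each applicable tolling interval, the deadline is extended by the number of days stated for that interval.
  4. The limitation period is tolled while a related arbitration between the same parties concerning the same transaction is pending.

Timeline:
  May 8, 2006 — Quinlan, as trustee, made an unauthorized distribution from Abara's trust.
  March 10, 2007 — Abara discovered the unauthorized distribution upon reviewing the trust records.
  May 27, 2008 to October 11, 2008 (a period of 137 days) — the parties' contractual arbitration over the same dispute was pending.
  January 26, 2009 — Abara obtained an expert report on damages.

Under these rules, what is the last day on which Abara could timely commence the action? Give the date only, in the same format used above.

July 25, 2010

Under the discovery rule, the claim accrued on March 10, 2007, when Abara discovered the injury — not on the May 8, 2006 date of the underlying act.
3 years from March 10, 2007 is March 10, 2010.
The pending related arbitration from May 27, 2008 to October 11, 2008 tolled the period for 137 days, extending the deadline to July 25, 2010.
Nothing else in the chronology tolls or restarts the period.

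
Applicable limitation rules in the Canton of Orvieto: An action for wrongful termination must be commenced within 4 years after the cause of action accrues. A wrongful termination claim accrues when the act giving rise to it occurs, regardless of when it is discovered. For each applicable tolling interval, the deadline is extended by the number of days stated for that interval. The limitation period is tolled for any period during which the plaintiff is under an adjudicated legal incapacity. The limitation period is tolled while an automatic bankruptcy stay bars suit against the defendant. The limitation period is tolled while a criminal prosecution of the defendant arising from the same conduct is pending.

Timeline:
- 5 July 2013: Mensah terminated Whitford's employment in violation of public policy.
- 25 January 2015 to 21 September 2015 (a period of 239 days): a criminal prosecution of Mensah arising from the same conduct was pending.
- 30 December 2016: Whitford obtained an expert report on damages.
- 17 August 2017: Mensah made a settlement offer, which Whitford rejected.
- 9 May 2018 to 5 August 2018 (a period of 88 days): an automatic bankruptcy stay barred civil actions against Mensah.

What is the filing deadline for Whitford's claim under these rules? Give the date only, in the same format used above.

The cause of action accrued on 5 July 2013, the date of the act.
Adding the 4 years base period to 5 July 2013 gives a deadline of 5 July 2017, before any tolling.
Because the pending criminal prosecution ran from 25 January 2015 to 21 September 2015, the deadline is extended by 239 days to 1 March 2018.
The automatic bankruptcy stay starting 9 May 2018 came too late — the period had run on 1 March 2018 — and so does not extend the deadline.
None of the other events listed affects the running of the period under the stated rules.

1 March 2018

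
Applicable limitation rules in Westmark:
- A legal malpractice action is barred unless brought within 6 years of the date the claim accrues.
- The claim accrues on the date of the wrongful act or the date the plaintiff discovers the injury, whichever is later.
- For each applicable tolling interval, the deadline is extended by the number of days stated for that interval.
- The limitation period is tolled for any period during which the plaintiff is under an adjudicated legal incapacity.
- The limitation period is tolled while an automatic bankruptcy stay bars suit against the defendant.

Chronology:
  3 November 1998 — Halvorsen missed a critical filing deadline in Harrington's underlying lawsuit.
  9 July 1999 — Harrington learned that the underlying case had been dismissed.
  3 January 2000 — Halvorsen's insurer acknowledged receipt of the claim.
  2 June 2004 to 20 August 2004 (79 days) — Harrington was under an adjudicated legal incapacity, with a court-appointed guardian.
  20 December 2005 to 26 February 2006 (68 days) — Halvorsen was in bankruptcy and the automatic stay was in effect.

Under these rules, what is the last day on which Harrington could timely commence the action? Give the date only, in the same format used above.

26 September 2005

Taking the later of the act (3 November 1998) and discovery (9 July 1999), the claim accrued on 9 July 1999.
The untolled deadline — 6 years after 9 July 1999 — is 9 July 2005.
Because the plaintiff's legal incapacity ran from 2 June 2004 to 20 August 2004, the deadline is extended by 79 days to 26 September 2005.
The automatic bankruptcy stay starting 20 December 2005 came too late — the period had run on 26 September 2005 — and so does not extend the deadline.
None of the other events listed affects the running of the period under the stated rules.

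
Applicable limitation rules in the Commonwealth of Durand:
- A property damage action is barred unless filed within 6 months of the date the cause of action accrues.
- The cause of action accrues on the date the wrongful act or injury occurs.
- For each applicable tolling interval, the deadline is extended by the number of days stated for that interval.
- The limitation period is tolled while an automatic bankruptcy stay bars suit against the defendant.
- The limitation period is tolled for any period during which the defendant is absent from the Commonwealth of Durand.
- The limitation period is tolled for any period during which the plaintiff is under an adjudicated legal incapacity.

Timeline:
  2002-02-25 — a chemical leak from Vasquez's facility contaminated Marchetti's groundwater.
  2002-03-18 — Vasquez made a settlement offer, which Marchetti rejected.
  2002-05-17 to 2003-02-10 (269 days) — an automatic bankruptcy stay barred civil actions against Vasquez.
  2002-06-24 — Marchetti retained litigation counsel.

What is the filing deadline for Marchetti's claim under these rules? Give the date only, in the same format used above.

2003-05-21

The cause of action accrued on 2002-02-25, the date of the act.
Adding the 6 months base period to 2002-02-25 gives a deadline of 2002-08-25, before any tolling.
The period was tolled for 269 days by the automatic bankruptcy stay (2002-05-17 to 2003-02-10), pushing the deadline to 2003-05-21.
The other events in the timeline have no effect on the limitation period under the stated rules.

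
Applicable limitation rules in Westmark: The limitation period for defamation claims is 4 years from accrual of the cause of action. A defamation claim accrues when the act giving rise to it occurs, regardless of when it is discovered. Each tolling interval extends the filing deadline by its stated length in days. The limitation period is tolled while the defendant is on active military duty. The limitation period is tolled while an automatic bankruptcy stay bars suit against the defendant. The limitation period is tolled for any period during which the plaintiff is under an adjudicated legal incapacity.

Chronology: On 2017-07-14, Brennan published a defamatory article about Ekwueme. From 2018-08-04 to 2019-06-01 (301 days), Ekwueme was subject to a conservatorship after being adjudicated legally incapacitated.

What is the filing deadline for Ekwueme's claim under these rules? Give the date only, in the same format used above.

The limitation period began to run on 2017-07-14.
The untolled deadline — 4 years after 2017-07-14 — is 2021-07-14.
Because the plaintiff's legal incapacity ran from 2018-08-04 to 2019-06-01, the deadline is extended by 301 days to 2022-05-11.

2022-05-11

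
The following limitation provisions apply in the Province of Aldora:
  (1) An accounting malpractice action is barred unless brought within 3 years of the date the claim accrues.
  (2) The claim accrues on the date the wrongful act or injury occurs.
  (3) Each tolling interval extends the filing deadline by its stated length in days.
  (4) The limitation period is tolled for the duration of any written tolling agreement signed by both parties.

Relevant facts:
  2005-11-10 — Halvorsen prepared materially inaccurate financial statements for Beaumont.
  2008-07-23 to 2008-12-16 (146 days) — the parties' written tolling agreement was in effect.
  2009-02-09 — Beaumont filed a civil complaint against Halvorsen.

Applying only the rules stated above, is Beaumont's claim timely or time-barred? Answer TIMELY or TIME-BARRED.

TIMELY

The limitation period began to run on 2005-11-10.
The untolled deadline — 3 years after 2005-11-10 — is 2008-11-10.
Because the written tolling agreement ran from 2008-07-23 to 2008-12-16, the deadline is extended by 146 days to 2009-04-05.
The 2009-02-09 filing precedes the 2009-04-05 deadline; the claim is timely.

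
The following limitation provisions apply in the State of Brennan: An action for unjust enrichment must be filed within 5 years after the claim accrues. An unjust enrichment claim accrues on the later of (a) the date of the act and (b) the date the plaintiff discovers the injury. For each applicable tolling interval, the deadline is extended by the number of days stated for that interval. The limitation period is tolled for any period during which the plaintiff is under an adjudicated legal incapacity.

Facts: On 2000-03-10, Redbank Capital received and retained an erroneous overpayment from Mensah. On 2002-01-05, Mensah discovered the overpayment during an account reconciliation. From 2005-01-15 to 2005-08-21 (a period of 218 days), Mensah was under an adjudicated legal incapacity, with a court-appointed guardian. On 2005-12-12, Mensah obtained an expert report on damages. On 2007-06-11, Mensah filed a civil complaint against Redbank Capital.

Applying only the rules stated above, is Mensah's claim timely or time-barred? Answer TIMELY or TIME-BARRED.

TIMELY

Because discovery on 2002-01-05 post-dates the 2000-03-10 act, accrual under the later-of rule falls on 2002-01-05.
5 years from 2002-01-05 is 2007-01-05.
The period was tolled for 218 days by the plaintiff's legal incapacity (2005-01-15 to 2005-08-21), pushing the deadline to 2007-08-11.
The other events in the timeline have no effect on the limitation period under the stated rules.
The 2007-06-11 filing precedes the 2007-08-11 deadline; the claim is timely.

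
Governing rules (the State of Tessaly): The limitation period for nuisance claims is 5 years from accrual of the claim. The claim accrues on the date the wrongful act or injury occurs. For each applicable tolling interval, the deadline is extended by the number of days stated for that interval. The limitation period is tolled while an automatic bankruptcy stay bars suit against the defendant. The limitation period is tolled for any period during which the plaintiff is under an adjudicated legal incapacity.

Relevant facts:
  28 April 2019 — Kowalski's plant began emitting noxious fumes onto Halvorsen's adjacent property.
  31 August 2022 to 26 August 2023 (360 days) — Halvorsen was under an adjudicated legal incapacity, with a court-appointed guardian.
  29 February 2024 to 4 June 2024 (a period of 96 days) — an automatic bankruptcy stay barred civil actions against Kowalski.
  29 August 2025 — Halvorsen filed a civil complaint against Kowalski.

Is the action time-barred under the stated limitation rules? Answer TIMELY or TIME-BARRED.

TIME-BARRED

The limitation period began to run on 28 April 2019.
The untolled deadline — 5 years after 28 April 2019 — is 28 April 2024.
The plaintiff's legal incapacity from 31 August 2022 to 26 August 2023 tolled the period for 360 days, extending the deadline to 23 April 2025.
Because the automatic bankruptcy stay ran from 29 February 2024 to 4 June 2024, the deadline is extended by 96 days to 28 July 2025.
Filing on 29 August 2025 missed the 28 July 2025 deadline — the action is time-barred.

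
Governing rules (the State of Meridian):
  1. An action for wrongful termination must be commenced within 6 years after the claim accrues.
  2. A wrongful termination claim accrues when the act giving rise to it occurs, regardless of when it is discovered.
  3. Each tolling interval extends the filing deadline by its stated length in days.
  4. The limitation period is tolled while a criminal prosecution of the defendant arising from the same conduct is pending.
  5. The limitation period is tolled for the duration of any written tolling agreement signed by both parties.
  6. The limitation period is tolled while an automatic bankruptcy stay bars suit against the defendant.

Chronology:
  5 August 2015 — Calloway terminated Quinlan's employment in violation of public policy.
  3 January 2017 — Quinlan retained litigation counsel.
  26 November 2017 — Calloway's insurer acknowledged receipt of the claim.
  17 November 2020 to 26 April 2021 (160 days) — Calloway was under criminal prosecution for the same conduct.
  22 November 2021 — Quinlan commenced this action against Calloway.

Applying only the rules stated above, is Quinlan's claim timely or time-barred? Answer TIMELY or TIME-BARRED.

TIMELY

The limitation period began to run on 5 August 2015.
6 years from 5 August 2015 is 5 August 2021.
Because the pending criminal prosecution ran from 17 November 2020 to 26 April 2021, the deadline is extended by 160 days to 12 January 2022.
The other events in the timeline have no effect on the limitation period under the stated rules.
Filing on 22 November 2021 beat the 12 January 2022 deadline — the action is timely.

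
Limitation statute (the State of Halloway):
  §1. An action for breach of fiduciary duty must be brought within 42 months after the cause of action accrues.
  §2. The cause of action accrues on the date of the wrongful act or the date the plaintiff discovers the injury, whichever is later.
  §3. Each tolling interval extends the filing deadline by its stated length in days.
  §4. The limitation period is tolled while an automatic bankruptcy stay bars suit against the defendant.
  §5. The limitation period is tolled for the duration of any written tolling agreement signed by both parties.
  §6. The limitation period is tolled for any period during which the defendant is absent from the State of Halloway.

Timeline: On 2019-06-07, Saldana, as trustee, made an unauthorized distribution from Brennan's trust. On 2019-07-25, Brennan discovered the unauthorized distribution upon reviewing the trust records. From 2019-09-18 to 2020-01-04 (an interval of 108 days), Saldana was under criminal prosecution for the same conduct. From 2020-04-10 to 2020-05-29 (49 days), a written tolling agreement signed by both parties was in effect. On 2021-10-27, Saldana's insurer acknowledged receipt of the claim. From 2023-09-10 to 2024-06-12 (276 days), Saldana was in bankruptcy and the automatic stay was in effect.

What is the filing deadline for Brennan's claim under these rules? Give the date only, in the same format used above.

Because discovery on 2019-07-25 post-dates the 2019-06-07 act, accrual under the later-of rule falls on 2019-07-25.
Adding the 42 months base period to 2019-07-25 gives a deadline of 2023-01-25, before any tolling.
Because the written tolling agreement ran from 2020-04-10 to 2020-05-29, the deadline is extended by 49 days to 2023-03-15.
By the time the automatic bankruptcy stay began on 2023-09-10, the limitation period had already expired on 2023-03-15; that interval cannot revive it.
Although a criminal prosecution ran from 2019-09-18 to 2020-01-04, the stated rules do not make that a tolling event, so it is disregarded.
The other events in the timeline have no effect on the limitation period under the stated rules.

2023-03-15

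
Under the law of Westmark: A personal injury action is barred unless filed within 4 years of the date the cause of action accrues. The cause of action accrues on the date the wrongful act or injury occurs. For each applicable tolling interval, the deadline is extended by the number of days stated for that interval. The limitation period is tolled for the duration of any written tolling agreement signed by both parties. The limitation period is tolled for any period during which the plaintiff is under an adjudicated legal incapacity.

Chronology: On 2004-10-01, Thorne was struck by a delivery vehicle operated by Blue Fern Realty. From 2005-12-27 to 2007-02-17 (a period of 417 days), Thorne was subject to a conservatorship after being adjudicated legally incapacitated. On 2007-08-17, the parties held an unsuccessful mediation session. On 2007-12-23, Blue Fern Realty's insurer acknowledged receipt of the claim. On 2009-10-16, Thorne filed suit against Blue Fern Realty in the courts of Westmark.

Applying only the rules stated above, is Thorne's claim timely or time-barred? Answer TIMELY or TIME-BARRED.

The claim accrued on 2004-10-01, when the wrongful act occurred.
The untolled deadline — 4 years after 2004-10-01 — is 2008-10-01.
The plaintiff's legal incapacity from 2005-12-27 to 2007-02-17 tolled the period for 417 days, extending the deadline to 2009-11-22.
Nothing else in the chronology tolls or restarts the period.
Thorne filed on 2009-10-16, before the 2009-11-22 deadline, so the action is timely.

TIMELY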